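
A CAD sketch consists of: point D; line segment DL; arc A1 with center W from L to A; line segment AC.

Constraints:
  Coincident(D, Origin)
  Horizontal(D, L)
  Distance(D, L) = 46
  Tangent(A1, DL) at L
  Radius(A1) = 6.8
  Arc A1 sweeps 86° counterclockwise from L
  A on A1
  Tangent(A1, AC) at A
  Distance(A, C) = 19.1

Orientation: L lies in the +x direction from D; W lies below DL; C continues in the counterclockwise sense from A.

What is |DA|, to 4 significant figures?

39.72

D is at the origin; D and L share the same y with |DL| = 46.0 and L on the +x side, so L = (46.00, 0.000). The tangent condition forces WL to be normal to DL, so W = L + (0, -6.8) = (46.00, -6.800). On A1, L sits at bearing 90° from W; an 86° counterclockwise sweep puts A at bearing 176°, so A = W + 6.8·(cos 176°, sin 176°) = (39.22, -6.326). Then |DA| = |A − D| = 39.72.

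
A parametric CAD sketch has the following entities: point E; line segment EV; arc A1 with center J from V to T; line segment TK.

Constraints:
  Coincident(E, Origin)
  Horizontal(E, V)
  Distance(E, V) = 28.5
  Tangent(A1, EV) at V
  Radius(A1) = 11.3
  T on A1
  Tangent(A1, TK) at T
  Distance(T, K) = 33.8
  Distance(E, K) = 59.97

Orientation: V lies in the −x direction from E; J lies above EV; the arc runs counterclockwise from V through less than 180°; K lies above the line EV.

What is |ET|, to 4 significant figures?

26.44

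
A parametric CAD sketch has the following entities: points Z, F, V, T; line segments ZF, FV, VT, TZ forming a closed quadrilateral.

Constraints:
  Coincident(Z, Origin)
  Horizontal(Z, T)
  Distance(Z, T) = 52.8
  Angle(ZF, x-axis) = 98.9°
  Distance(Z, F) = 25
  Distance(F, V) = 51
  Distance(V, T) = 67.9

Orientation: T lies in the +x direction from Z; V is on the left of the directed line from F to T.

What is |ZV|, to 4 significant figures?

69.96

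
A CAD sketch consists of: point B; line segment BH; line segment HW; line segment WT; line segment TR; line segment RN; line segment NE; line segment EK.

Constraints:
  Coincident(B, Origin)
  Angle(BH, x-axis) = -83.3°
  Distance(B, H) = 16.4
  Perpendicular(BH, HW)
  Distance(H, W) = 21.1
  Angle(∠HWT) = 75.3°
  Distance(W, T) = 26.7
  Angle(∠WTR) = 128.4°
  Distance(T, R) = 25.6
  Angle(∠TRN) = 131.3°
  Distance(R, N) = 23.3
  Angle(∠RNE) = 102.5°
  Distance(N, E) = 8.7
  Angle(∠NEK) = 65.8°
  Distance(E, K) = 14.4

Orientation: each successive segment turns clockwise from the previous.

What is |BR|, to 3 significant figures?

21.7

B is at the origin; BH runs at -83.3° with length 16.4, so H = (1.91, -16.3). BH is perpendicular to HW, so HW runs at -173°; with |HW| = 21.1, W = (-19.0, -18.7). ∠HWT = 75.3° gives WT at 82.0° from the x-axis; with |WT| = 26.7, T = (-15.3, 7.69). ∠WTR = 128.4° gives TR at 30.4° from the x-axis; with |TR| = 25.6, R = (6.75, 20.6). Then |BR| = |R − B| = 21.7.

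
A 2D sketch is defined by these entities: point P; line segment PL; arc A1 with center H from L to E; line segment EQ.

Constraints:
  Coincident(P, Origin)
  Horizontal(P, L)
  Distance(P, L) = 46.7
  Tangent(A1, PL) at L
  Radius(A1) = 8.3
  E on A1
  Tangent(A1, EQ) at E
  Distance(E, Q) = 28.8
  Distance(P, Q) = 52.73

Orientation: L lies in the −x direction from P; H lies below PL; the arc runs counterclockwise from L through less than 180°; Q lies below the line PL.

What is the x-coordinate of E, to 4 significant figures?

-53.61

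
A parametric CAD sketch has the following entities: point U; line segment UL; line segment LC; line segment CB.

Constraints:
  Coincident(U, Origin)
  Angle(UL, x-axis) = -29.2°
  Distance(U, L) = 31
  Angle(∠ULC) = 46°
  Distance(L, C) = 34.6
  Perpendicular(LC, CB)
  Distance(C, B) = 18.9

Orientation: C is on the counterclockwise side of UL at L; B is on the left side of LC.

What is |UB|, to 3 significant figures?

13.5

U is at the origin; UL runs at -29.2° with length 31.0, so L = 31.0·(cos -29.2°, sin -29.2°) = (27.1, -15.1). ∠ULC = 46.0°, so LC runs at -29.2° + (180° − 46.0°) = 105° from the x-axis; with |LC| = 34.6, C = L + 34.6·(cos 105°, sin 105°) = (18.2, 18.3). LC is perpendicular to CB; with |CB| = 18.9 on the left of LC, B = C + 18.9·(-0.967, -0.255) = (-0.0508, 13.5). Then |UB| = |B − U| = 13.5.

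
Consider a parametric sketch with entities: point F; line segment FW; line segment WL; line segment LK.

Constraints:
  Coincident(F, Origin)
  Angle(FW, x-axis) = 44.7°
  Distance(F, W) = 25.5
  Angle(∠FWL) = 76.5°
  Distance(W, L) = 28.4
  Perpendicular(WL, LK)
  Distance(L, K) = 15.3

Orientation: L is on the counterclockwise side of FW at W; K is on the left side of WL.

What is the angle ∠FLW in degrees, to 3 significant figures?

47.8°

F is at the origin; FW runs at 44.7° with length 25.5, so W = 25.5·(cos 44.7°, sin 44.7°) = (18.1, 17.9). ∠FWL = 76.5°, so WL runs at 44.7° + (180° − 76.5°) = 148° from the x-axis; with |WL| = 28.4, L = W + 28.4·(cos 148°, sin 148°) = (-6.01, 32.9). Then cos ∠FLW = LF·LW / (|LF||LW|), giving 47.8°.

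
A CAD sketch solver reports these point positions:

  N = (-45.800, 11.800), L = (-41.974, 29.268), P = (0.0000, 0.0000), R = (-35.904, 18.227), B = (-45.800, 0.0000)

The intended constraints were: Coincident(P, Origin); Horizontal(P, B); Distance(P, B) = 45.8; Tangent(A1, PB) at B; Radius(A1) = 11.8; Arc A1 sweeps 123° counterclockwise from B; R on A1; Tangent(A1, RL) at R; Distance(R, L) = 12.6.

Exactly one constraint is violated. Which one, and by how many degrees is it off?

Tangent(A1, RL) at R — off by 4.20°.

P = (0.00, 0.00) ✓; P.y = 0.00, B.y = 0.00 ✓; |PB| = 45.80 ✓; ∠(NB, BP) = 90.00° ✓; |NB| = 11.80 ✓; bearing(N→R) − bearing(N→B) = 123.0° ✓; |NR| = 11.80 ✓; ∠(NR, RL) = 94.20° ✗; |RL| = 12.60 ✓.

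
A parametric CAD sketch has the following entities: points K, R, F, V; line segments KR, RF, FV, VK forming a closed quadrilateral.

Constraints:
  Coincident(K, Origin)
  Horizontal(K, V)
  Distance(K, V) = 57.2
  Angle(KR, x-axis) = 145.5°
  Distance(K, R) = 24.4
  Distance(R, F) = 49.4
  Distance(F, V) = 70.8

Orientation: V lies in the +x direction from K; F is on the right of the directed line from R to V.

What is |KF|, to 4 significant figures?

33.72

K is at the origin; K and V share the same y with |KV| = 57.2 and V in +x, so V = (57.2, 0). KR runs at 145.5° with |KR| = 24.4, so R = (-20.11, 13.82). F is determined by |RF| = 49.4 and |FV| = 70.8 together: it lies at the intersection of circle(R, 49.4) and circle(V, 70.8). With |RV| = 78.53, the foot of the radical line on RV is 22.89 from R and the perpendicular offset is √(49.4² − 22.89²) = 43.78. Taking the right-of-RV solution: F = (-5.279, -33.30).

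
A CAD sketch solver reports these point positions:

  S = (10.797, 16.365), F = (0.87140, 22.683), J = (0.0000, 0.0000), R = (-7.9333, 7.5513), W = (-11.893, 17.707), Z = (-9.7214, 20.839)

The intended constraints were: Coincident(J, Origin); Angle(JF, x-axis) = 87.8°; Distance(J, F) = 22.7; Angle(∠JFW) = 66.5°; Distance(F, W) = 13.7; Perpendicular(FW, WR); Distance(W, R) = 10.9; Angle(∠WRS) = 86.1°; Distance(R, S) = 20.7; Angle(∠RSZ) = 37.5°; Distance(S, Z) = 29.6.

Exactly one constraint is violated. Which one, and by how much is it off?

Distance(S, Z) = 29.6 — off by 8.60.

J = (0.00, 0.00) ✓; JF at 87.80° ✓; |JF| = 22.70 ✓; ∠JFW = 66.50° ✓; |FW| = 13.70 ✓; ∠(FW, WR) = 90.00° ✓; |WR| = 10.90 ✓; ∠WRS = 86.10° ✓; |RS| = 20.70 ✓; ∠RSZ = 37.50° ✓; |SZ| = 21.00 ✗.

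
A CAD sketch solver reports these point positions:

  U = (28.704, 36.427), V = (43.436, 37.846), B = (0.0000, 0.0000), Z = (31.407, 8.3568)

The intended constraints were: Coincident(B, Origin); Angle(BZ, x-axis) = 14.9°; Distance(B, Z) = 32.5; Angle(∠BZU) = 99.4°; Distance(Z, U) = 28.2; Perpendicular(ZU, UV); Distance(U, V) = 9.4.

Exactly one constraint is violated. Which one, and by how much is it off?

Distance(U, V) = 9.4 — off by 5.40.

B = (0.00, 0.00) ✓; BZ at 14.90° ✓; |BZ| = 32.50 ✓; ∠BZU = 99.40° ✓; |ZU| = 28.20 ✓; ∠(ZU, UV) = 90.00° ✓; |UV| = 14.80 ✗.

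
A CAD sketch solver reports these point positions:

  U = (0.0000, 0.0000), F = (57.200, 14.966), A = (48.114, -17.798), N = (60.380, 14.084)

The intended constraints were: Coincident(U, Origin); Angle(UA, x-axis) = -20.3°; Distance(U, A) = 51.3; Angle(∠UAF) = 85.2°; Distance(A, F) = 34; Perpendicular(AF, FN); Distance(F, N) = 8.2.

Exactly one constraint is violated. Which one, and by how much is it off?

Distance(F, N) = 8.2 — off by 4.90.

U = (0.00, 0.00) ✓; UA at -20.30° ✓; |UA| = 51.30 ✓; ∠UAF = 85.20° ✓; |AF| = 34.00 ✓; ∠(AF, FN) = 90.00° ✓; |FN| = 3.300 ✗.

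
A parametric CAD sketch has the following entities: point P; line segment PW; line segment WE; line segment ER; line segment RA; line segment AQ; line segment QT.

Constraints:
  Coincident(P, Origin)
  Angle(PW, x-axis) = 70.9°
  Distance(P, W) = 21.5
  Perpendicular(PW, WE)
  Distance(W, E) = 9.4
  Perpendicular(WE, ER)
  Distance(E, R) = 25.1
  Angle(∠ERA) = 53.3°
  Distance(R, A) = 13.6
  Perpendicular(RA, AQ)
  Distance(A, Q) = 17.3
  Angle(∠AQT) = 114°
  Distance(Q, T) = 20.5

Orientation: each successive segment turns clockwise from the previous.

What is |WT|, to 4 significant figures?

29.82

RA ⟂ AQ, so AQ runs at 34.20°; with |AQ| = 17.3, Q = (14.37, 14.49). ∠AQT = 114.0° gives QT at -31.80° from the x-axis; with |QT| = 20.5, T = (31.79, 3.692). Then |WT| = |T − W| = 29.82.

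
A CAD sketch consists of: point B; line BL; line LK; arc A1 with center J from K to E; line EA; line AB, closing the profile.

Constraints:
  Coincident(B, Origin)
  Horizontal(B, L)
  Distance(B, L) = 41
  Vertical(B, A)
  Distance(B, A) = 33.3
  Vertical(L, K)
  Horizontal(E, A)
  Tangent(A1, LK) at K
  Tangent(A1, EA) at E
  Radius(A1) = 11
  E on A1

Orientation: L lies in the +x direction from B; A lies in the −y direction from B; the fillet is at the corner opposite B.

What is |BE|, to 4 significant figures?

44.82

The virtual corner opposite B is at (41.00, -33.30). Since A1 is tangent to LK there, JK ⟂ LK and tangency of A1 to EA means the radius JE is perpendicular to EA, with radius 11.0, so the center J sits 11.0 in from both sides at J = (30.00, -22.30). That places the tangent points at K = (41.00, -22.30) on LK and E = (30.00, -33.30) on EA. Then |BE| = |E − B| = 44.82.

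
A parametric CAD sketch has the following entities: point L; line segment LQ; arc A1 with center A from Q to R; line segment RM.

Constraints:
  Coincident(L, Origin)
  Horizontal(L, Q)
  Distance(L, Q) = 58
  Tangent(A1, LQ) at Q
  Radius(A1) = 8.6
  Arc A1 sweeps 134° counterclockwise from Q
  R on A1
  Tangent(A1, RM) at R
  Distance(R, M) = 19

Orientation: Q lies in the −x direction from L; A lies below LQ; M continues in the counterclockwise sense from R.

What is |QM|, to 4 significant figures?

29.10

L is at the origin; LQ is horizontal with |LQ| = 58.0 and Q on the −x side, so Q = (-58.00, 0.000). A1 meets LQ tangentially, so AQ is at right angles to LQ, so A = Q + (0, -8.6) = (-58.00, -8.600). On A1, Q sits at bearing 90° from A; a 134° counterclockwise sweep puts R at bearing 224°, so R = A + 8.6·(cos 224°, sin 224°) = (-64.19, -14.57). Since A1 is tangent to RM there, AR ⟂ RM, so RM runs along (−sin 224°, cos 224°); with |RM| = 19.0, M = (-50.99, -28.24). Then |QM| = |M − Q| = 29.10.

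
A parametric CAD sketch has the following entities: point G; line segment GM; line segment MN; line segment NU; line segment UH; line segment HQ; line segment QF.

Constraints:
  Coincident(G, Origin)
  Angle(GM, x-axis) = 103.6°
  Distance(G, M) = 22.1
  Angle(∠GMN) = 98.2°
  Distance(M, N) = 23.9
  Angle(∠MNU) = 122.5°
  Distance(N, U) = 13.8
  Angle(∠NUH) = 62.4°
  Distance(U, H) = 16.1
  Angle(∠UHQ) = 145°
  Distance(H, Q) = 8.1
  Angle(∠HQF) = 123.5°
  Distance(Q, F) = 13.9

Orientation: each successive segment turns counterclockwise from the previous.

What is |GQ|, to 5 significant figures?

17.244

∠NUH = 62.4° gives UH at 0.50000° from the x-axis; with |UH| = 16.1, H = (-19.178, 7.0867). ∠UHQ = 145.0° gives HQ at 35.500° from the x-axis; with |HQ| = 8.1, Q = (-12.583, 11.790). Then |GQ| = |Q − G| = 17.244.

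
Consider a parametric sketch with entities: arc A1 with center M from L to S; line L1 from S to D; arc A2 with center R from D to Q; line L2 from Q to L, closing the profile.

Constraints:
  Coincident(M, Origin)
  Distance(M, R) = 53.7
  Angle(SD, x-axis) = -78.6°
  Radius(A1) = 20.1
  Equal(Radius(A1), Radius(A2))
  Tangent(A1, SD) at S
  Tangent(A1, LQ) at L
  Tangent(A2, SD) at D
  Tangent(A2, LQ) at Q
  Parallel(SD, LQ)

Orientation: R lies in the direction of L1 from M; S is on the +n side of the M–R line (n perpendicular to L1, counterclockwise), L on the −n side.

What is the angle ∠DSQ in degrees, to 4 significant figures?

36.82°

The slot axis is L1's direction at -78.6°, so u = (cos -78.6°, sin -78.6°) = (0.1977, -0.9803) and n = (−sin -78.6°, cos -78.6°) = (0.9803, 0.1977). M is at the origin and R lies 53.7 along u from M, so R = 53.7·u = (10.61, -52.64). Tangency of A1 to both parallel lines with radius 20.1 puts S and L at M ± 20.1·n: S = (19.70, 3.973), L = (-19.70, -3.973). Equal radii place D and Q the same way about R: D = R + 20.1·n = (30.32, -48.67), Q = R − 20.1·n = (-9.089, -56.61). Then cos ∠DSQ = SD·SQ / (|SD||SQ|), giving 36.82°.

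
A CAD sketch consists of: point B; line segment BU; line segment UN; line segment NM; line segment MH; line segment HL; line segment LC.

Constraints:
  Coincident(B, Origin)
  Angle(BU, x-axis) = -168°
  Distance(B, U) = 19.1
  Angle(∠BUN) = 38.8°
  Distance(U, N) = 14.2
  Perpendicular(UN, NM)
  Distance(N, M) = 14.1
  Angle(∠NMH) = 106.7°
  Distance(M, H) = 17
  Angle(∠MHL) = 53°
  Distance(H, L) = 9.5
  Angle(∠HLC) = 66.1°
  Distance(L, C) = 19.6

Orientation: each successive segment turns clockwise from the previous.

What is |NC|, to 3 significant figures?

23.8

B is at the origin; BU runs at -168.0° with length 19.1, so U = (-18.7, -3.97). ∠BUN = 38.8° gives UN at 50.8° from the x-axis; with |UN| = 14.2, N = (-9.71, 7.03). The perpendicularity gives NM at right angles to UN, so NM runs at -39.2°; with |NM| = 14.1, M = (1.22, -1.88). ∠NMH = 106.7° gives MH at -112° from the x-axis; with |MH| = 17.0, H = (-5.29, -17.6). ∠MHL = 53.0° gives HL at 120° from the x-axis; with |HL| = 9.5, L = (-10.1, -9.40). ∠HLC = 66.1° gives LC at 6.60° from the x-axis; with |LC| = 19.6, C = (9.36, -7.15). Then |NC| = |C − N| = 23.8.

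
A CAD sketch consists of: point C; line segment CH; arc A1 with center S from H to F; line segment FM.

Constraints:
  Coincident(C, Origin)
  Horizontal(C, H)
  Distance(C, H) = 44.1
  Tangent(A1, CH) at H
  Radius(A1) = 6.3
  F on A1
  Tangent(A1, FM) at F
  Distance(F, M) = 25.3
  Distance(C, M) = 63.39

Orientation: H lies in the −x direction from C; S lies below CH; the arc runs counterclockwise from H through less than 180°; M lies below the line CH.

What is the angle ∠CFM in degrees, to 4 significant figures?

109.0°

Checks: |SF| = 6.300 ✓; ∠(SF, FM) = 90.00° ✓; |FM| = 25.30 ✓; |CM| = 63.39 ✓.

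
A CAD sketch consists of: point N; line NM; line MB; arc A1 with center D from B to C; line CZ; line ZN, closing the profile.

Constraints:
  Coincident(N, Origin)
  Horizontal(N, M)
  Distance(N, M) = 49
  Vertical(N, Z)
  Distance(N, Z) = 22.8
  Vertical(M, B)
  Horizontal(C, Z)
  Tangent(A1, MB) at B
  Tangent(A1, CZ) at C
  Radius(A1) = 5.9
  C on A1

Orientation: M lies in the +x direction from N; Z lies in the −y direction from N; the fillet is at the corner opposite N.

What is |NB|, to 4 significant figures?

51.83

N is at the origin; NM is horizontal with |NM| = 49.0 and M on the +x side, so M = (49.00, 0.000). N and Z share the same x with |NZ| = 22.8 and Z on the −y side, so Z = (0.000, -22.80). The virtual corner opposite N is at (49.00, -22.80). Since A1 is tangent to MB there, DB ⟂ MB and A1 meets CZ tangentially, so DC is at right angles to CZ, with radius 5.9, so the center D sits 5.9 in from both sides at D = (43.10, -16.90). That places the tangent points at B = (49.00, -16.90) on MB and C = (43.10, -22.80) on CZ. Then |NB| = |B − N| = 51.83.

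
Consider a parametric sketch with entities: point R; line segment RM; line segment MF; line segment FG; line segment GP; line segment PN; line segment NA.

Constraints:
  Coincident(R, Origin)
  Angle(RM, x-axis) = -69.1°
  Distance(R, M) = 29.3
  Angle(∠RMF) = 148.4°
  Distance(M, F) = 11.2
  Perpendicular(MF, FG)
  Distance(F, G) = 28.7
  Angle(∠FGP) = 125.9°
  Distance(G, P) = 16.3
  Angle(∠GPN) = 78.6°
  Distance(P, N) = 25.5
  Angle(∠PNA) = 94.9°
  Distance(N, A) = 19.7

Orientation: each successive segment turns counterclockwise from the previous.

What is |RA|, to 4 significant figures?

31.18

R is at the origin; RM runs at -69.1° with length 29.3, so M = (10.45, -27.37). ∠RMF = 148.4° gives MF at -37.50° from the x-axis; with |MF| = 11.2, F = (19.34, -34.19). The perpendicularity gives FG at right angles to MF, so FG runs at 52.50°; with |FG| = 28.7, G = (36.81, -11.42). ∠FGP = 125.9° gives GP at 106.6° from the x-axis; with |GP| = 16.3, P = (32.15, 4.200). ∠GPN = 78.6° gives PN at -152.0° from the x-axis; with |PN| = 25.5, N = (9.638, -7.772). ∠PNA = 94.9° gives NA at -66.90° from the x-axis; with |NA| = 19.7, A = (17.37, -25.89). Then |RA| = |A − R| = 31.18.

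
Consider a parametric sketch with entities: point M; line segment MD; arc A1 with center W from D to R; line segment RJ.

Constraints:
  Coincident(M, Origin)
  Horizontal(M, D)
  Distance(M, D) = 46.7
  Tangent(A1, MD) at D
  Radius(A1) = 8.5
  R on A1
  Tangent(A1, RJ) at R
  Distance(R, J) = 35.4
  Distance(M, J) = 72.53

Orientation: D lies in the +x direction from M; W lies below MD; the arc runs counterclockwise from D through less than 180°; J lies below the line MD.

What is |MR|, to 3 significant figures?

41.6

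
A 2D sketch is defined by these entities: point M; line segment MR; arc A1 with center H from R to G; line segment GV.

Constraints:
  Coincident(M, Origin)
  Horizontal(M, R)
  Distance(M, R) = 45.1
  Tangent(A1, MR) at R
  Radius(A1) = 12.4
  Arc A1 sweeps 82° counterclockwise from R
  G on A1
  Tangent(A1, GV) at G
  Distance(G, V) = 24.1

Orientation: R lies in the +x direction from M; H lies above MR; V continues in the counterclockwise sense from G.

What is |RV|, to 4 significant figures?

37.91

M is at the origin; MR is horizontal with |MR| = 45.1 and R on the +x side, so R = (45.10, 0.000). A1 meets MR tangentially, so HR is at right angles to MR, so H = R + (0, 12.4) = (45.10, 12.40). On A1, R sits at bearing -90° from H; an 82° counterclockwise sweep puts G at bearing -8°, so G = H + 12.4·(cos -8°, sin -8°) = (57.38, 10.67). Since A1 is tangent to GV there, HG ⟂ GV, so GV runs along (−sin -8°, cos -8°); with |GV| = 24.1, V = (60.73, 34.54). Then |RV| = |V − R| = 37.91.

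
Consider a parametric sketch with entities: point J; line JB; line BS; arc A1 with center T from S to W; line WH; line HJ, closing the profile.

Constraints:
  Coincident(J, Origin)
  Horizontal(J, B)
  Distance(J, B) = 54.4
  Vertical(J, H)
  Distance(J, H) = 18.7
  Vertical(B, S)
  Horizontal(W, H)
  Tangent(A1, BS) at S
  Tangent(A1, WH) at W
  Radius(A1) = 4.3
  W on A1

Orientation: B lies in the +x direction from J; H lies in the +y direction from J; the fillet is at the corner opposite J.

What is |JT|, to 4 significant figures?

52.13

J is at the origin; J and B share the same y with |JB| = 54.4 and B on the +x side, so B = (54.40, 0.000). J and H share the same x with |JH| = 18.7 and H on the +y side, so H = (0.000, 18.70). The virtual corner opposite J is at (54.40, 18.70). The tangent condition forces TS to be normal to BS and since A1 is tangent to WH there, TW ⟂ WH, with radius 4.3, so the center T sits 4.3 in from both sides at T = (50.10, 14.40). Then |JT| = |T − J| = 52.13.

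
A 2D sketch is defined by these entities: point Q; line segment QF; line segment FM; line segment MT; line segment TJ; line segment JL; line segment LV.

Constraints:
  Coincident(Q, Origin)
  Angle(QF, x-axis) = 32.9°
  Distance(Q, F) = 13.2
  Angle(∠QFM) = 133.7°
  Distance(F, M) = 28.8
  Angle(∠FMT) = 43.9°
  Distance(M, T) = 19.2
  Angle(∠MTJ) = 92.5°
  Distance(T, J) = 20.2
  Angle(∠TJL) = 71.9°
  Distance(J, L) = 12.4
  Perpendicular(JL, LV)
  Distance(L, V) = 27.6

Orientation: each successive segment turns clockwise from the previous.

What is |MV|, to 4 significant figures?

18.36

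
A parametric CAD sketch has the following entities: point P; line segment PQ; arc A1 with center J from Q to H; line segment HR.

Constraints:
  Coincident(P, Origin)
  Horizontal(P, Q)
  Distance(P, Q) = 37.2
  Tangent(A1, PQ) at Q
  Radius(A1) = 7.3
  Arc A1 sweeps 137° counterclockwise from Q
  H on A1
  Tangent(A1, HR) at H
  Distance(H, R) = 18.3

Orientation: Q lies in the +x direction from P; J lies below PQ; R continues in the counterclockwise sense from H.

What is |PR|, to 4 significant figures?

52.07

On A1, Q sits at bearing 90° from J; a 137° counterclockwise sweep puts H at bearing 227°, so H = J + 7.3·(cos 227°, sin 227°) = (32.22, -12.64). The tangent condition forces JH to be normal to HR, so HR runs along (−sin 227°, cos 227°); with |HR| = 18.3, R = (45.61, -25.12). Then |PR| = |R − P| = 52.07.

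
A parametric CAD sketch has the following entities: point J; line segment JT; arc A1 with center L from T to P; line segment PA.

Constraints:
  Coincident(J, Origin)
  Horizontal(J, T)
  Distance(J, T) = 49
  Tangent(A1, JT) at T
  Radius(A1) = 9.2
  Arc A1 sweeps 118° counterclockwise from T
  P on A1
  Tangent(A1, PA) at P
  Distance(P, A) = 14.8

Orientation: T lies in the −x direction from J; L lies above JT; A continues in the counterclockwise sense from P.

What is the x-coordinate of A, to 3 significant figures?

-47.8

J is at the origin; JT is horizontal with |JT| = 49.0 and T on the −x side, so T = (-49.0, 0.00). Since A1 is tangent to JT there, LT ⟂ JT, so L = T + (0, 9.2) = (-49.0, 9.20). On A1, T sits at bearing -90° from L; a 118° counterclockwise sweep puts P at bearing 28°, so P = L + 9.2·(cos 28°, sin 28°) = (-40.9, 13.5). Since A1 is tangent to PA there, LP ⟂ PA, so PA runs along (−sin 28°, cos 28°); with |PA| = 14.8, A = (-47.8, 26.6). So A.x = -47.8.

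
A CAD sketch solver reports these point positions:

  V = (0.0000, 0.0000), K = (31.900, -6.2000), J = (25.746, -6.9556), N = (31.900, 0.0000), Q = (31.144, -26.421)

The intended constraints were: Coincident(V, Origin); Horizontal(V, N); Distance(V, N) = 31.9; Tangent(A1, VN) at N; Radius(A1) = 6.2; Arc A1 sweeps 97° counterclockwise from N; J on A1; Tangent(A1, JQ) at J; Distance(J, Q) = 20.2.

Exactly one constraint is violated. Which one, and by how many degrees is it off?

Tangent(A1, JQ) at J — off by 8.50°.

V = (0.00, 0.00) ✓; V.y = 0.00, N.y = 0.00 ✓; |VN| = 31.90 ✓; ∠(KN, NV) = 90.00° ✓; |KN| = 6.200 ✓; bearing(K→J) − bearing(K→N) = 97.00° ✓; |KJ| = 6.200 ✓; ∠(KJ, JQ) = 81.50° ✗; |JQ| = 20.20 ✓.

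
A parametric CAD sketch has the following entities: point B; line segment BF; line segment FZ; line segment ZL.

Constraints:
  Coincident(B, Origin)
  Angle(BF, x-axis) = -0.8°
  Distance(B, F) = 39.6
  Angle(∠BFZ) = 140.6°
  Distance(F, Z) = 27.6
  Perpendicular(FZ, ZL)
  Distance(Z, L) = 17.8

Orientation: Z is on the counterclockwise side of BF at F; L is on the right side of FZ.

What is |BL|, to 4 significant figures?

72.32

∠BFZ = 140.6°, so FZ runs at -0.8° + (180° − 140.6°) = 38.60° from the x-axis; with |FZ| = 27.6, Z = F + 27.6·(cos 38.60°, sin 38.60°) = (61.17, 16.67). The perpendicularity gives ZL at right angles to FZ; with |ZL| = 17.8 on the right of FZ, L = Z + 17.8·(0.6239, -0.7815) = (72.27, 2.755). Then |BL| = |L − B| = 72.32.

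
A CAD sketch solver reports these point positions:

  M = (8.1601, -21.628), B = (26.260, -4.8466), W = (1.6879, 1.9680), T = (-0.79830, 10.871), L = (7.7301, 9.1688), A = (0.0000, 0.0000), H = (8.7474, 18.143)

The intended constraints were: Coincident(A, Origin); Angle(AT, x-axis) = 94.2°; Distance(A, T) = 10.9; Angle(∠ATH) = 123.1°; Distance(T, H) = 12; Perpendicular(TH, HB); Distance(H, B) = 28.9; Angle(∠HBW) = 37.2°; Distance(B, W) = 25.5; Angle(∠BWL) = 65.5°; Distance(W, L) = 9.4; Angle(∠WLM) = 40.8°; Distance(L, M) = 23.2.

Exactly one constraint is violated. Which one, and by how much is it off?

Distance(L, M) = 23.2 — off by 7.60.

A = (0.00, 0.00) ✓; AT at 94.20° ✓; |AT| = 10.90 ✓; ∠ATH = 123.1° ✓; |TH| = 12.00 ✓; ∠(TH, HB) = 90.00° ✓; |HB| = 28.90 ✓; ∠HBW = 37.20° ✓; |BW| = 25.50 ✓; ∠BWL = 65.50° ✓; |WL| = 9.400 ✓; ∠WLM = 40.80° ✓; |LM| = 30.80 ✗.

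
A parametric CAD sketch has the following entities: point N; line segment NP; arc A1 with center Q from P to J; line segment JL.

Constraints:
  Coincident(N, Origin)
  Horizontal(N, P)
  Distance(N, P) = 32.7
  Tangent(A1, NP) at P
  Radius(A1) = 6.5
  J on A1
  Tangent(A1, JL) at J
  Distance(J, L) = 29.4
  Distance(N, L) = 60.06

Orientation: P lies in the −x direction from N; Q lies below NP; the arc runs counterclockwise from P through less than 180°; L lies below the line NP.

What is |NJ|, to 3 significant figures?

38.6

Checks: |QJ| = 6.500 ✓; ∠(QJ, JL) = 90.00° ✓; |JL| = 29.40 ✓; |NL| = 60.06 ✓.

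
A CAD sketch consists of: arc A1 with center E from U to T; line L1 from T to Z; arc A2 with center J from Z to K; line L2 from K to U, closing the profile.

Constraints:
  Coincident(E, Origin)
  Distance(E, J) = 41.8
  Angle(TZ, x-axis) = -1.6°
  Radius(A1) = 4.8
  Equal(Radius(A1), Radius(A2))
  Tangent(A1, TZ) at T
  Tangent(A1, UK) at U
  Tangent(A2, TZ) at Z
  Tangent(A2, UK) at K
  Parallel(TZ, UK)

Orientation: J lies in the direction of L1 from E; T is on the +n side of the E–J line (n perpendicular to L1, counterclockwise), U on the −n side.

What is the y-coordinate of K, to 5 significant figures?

-5.9653

The slot axis is L1's direction at -1.6°, so u = (cos -1.6°, sin -1.6°) = (0.99961, -0.027922) and n = (−sin -1.6°, cos -1.6°) = (0.027922, 0.99961). E is at the origin and J lies 41.8 along u from E, so J = 41.8·u = (41.784, -1.1671). Tangency of A1 to both parallel lines with radius 4.8 puts T and U at E ± 4.8·n: T = (0.13402, 4.7981), U = (-0.13402, -4.7981). Equal radii place Z and K the same way about J: Z = J + 4.8·n = (41.918, 3.6310), K = J − 4.8·n = (41.650, -5.9653). So K.y = -5.9653.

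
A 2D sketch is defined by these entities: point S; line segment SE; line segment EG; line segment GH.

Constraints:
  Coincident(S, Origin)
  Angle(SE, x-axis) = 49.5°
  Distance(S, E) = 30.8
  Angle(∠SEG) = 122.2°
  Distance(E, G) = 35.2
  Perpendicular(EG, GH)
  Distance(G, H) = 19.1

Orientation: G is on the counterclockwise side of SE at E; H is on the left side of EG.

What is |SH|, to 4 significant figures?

52.08

S is at the origin; SE runs at 49.5° with length 30.8, so E = 30.8·(cos 49.5°, sin 49.5°) = (20.00, 23.42). ∠SEG = 122.2°, so EG runs at 49.5° + (180° − 122.2°) = 107.3° from the x-axis; with |EG| = 35.2, G = E + 35.2·(cos 107.3°, sin 107.3°) = (9.535, 57.03). EG ⟂ GH; with |GH| = 19.1 on the left of EG, H = G + 19.1·(-0.9548, -0.2974) = (-8.701, 51.35). Then |SH| = |H − S| = 52.08.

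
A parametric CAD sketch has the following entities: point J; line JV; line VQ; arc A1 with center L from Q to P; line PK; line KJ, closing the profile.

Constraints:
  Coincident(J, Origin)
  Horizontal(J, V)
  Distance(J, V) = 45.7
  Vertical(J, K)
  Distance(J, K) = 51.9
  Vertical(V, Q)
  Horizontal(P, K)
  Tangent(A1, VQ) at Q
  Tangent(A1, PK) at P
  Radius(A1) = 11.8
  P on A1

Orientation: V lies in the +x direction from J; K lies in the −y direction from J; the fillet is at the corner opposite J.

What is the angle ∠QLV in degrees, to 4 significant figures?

73.60°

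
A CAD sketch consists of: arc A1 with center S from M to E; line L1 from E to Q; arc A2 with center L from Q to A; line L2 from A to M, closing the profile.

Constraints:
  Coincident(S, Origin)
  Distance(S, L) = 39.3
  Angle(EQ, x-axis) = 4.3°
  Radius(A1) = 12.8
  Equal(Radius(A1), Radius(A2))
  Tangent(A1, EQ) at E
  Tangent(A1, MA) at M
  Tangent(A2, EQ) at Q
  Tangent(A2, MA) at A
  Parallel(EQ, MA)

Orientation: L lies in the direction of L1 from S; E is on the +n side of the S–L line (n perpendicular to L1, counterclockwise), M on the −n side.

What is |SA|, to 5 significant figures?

41.332

The slot axis is L1's direction at 4.3°, so u = (cos 4.3°, sin 4.3°) = (0.99719, 0.074979) and n = (−sin 4.3°, cos 4.3°) = (-0.074979, 0.99719). S is at the origin and L lies 39.3 along u from S, so L = 39.3·u = (39.189, 2.9467). Tangency of A1 to both parallel lines with radius 12.8 puts E and M at S ± 12.8·n: E = (-0.95973, 12.764), M = (0.95973, -12.764). Equal radii place Q and A the same way about L: Q = L + 12.8·n = (38.230, 15.711), A = L − 12.8·n = (40.149, -9.8173). Then |SA| = |A − S| = 41.332.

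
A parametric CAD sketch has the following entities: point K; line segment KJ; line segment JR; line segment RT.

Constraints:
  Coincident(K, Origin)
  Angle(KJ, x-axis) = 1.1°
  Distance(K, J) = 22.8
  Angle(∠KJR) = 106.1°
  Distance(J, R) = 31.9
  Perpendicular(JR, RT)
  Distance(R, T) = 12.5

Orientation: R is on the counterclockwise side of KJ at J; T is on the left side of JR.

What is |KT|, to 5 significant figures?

39.363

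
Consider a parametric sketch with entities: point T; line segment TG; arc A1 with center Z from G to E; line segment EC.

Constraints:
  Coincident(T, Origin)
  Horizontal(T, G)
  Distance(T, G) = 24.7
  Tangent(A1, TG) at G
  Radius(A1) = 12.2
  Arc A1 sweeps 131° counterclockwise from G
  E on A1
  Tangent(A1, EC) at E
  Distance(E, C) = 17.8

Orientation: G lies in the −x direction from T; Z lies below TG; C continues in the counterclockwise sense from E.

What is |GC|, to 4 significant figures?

33.73

On A1, G sits at bearing 90° from Z; a 131° counterclockwise sweep puts E at bearing 221°, so E = Z + 12.2·(cos 221°, sin 221°) = (-33.91, -20.20). The tangent condition forces ZE to be normal to EC, so EC runs along (−sin 221°, cos 221°); with |EC| = 17.8, C = (-22.23, -33.64). Then |GC| = |C − G| = 33.73.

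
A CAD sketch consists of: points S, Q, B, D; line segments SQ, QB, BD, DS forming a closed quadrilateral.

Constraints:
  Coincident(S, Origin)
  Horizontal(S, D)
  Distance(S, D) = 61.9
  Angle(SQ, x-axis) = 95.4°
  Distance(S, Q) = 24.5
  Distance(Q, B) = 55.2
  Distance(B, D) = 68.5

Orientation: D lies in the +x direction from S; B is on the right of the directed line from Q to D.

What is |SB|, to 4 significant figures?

30.74

S is at the origin; SD is horizontal with |SD| = 61.9 and D in +x, so D = (61.9, 0). SQ runs at 95.4° with |SQ| = 24.5, so Q = (-2.306, 24.39). B is determined by |QB| = 55.2 and |BD| = 68.5 together: it lies at the intersection of circle(Q, 55.2) and circle(D, 68.5). With |QD| = 68.68, the foot of the radical line on QD is 22.36 from Q and the perpendicular offset is √(55.2² − 22.36²) = 50.47. Taking the right-of-QD solution: B = (0.6788, -30.73).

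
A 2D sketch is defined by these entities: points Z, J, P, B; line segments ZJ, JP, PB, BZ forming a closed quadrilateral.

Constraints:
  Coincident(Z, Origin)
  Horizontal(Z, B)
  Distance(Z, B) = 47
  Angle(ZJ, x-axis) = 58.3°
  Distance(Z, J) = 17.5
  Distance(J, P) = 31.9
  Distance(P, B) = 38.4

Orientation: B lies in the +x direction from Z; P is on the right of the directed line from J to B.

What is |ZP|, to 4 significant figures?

20.97

Z is at the origin; ZB is horizontal with |ZB| = 47.0 and B in +x, so B = (47.0, 0). ZJ runs at 58.3° with |ZJ| = 17.5, so J = (9.196, 14.89). P is determined by |JP| = 31.9 and |PB| = 38.4 together: it lies at the intersection of circle(J, 31.9) and circle(B, 38.4). With |JB| = 40.63, the foot of the radical line on JB is 14.69 from J and the perpendicular offset is √(31.9² − 14.69²) = 28.32. Taking the right-of-JB solution: P = (12.49, -16.84).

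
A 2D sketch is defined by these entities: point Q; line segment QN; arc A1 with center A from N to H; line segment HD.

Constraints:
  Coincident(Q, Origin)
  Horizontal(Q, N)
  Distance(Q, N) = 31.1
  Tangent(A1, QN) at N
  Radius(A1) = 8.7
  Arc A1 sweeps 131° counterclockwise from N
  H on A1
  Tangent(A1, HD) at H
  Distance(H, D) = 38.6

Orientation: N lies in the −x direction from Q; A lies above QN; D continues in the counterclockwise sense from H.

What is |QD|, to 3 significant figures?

66.2

Q is at the origin; Q and N share the same y with |QN| = 31.1 and N on the −x side, so N = (-31.1, 0.00). Tangency of A1 to QN means the radius AN is perpendicular to QN, so A = N + (0, 8.7) = (-31.1, 8.70). On A1, N sits at bearing -90° from A; a 131° counterclockwise sweep puts H at bearing 41°, so H = A + 8.7·(cos 41°, sin 41°) = (-24.5, 14.4). Tangency of A1 to HD means the radius AH is perpendicular to HD, so HD runs along (−sin 41°, cos 41°); with |HD| = 38.6, D = (-49.9, 43.5). Then |QD| = |D − Q| = 66.2.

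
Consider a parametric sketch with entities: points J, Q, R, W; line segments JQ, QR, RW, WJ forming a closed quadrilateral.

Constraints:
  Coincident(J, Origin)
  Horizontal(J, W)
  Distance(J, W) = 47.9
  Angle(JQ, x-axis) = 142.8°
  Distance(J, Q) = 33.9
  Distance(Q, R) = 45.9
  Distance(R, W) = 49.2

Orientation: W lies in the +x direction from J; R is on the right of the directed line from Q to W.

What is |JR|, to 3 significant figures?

15.7

J is at the origin; JW is horizontal with |JW| = 47.9 and W in +x, so W = (47.9, 0). JQ runs at 142.8° with |JQ| = 33.9, so Q = (-27.0, 20.5). R is determined by |QR| = 45.9 and |RW| = 49.2 together: it lies at the intersection of circle(Q, 45.9) and circle(W, 49.2). With |QW| = 77.7, the foot of the radical line on QW is 36.8 from Q and the perpendicular offset is √(45.9² − 36.8²) = 27.4. Taking the right-of-QW solution: R = (1.26, -15.7).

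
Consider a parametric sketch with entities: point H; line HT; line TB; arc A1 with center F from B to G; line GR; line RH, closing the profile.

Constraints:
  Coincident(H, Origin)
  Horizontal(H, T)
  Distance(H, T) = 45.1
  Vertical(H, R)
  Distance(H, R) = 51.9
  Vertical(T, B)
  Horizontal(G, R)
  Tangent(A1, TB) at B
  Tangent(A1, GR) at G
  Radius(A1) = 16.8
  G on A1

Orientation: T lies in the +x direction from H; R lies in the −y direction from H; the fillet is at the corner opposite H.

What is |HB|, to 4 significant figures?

57.15

H is at the origin; H and T share the same y with |HT| = 45.1 and T on the +x side, so T = (45.10, 0.000). H and R share the same x with |HR| = 51.9 and R on the −y side, so R = (0.000, -51.90). The virtual corner opposite H is at (45.10, -51.90). A1 meets TB tangentially, so FB is at right angles to TB and tangency of A1 to GR means the radius FG is perpendicular to GR, with radius 16.8, so the center F sits 16.8 in from both sides at F = (28.30, -35.10). That places the tangent points at B = (45.10, -35.10) on TB and G = (28.30, -51.90) on GR. Then |HB| = |B − H| = 57.15.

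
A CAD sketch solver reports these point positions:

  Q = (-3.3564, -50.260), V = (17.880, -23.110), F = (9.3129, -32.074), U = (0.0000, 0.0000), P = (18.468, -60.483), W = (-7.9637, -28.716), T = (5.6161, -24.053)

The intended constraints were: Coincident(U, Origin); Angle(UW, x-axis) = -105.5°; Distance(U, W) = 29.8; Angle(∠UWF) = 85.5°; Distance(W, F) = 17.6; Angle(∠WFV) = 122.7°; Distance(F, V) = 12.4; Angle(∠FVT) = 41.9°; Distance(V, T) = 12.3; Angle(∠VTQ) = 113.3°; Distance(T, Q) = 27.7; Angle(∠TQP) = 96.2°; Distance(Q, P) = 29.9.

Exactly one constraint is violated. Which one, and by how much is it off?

Distance(Q, P) = 29.9 — off by 5.80.

U = (0.00, 0.00) ✓; UW at -105.5° ✓; |UW| = 29.80 ✓; ∠UWF = 85.50° ✓; |WF| = 17.60 ✓; ∠WFV = 122.7° ✓; |FV| = 12.40 ✓; ∠FVT = 41.90° ✓; |VT| = 12.30 ✓; ∠VTQ = 113.3° ✓; |TQ| = 27.70 ✓; ∠TQP = 96.20° ✓; |QP| = 24.10 ✗.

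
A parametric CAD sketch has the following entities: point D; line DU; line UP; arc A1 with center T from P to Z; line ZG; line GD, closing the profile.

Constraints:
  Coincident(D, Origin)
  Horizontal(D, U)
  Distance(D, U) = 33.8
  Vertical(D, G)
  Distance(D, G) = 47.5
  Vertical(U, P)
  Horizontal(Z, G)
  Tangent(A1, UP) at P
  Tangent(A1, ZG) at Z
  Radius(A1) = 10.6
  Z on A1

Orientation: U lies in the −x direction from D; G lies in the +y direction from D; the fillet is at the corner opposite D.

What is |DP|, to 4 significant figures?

50.04

The virtual corner opposite D is at (-33.80, 47.50). A1 meets UP tangentially, so TP is at right angles to UP and since A1 is tangent to ZG there, TZ ⟂ ZG, with radius 10.6, so the center T sits 10.6 in from both sides at T = (-23.20, 36.90). That places the tangent points at P = (-33.80, 36.90) on UP and Z = (-23.20, 47.50) on ZG. Then |DP| = |P − D| = 50.04.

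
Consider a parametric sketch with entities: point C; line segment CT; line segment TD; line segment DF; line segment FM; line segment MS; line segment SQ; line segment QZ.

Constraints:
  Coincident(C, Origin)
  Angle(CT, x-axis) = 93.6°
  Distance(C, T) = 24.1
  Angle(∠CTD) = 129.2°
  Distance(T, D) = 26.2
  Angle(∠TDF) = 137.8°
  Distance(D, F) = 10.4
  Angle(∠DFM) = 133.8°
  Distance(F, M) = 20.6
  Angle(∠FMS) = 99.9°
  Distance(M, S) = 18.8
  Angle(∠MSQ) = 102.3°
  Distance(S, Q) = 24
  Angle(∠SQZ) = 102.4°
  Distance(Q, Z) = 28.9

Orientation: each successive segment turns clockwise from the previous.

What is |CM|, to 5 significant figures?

50.502

C is at the origin; CT runs at 93.6° with length 24.1, so T = (-1.5133, 24.052). ∠CTD = 129.2° gives TD at 42.800° from the x-axis; with |TD| = 26.2, D = (17.710, 41.854). ∠TDF = 137.8° gives DF at 0.60000° from the x-axis; with |DF| = 10.4, F = (28.110, 41.963). ∠DFM = 133.8° gives FM at -45.600° from the x-axis; with |FM| = 20.6, M = (42.523, 27.245). Then |CM| = |M − C| = 50.502.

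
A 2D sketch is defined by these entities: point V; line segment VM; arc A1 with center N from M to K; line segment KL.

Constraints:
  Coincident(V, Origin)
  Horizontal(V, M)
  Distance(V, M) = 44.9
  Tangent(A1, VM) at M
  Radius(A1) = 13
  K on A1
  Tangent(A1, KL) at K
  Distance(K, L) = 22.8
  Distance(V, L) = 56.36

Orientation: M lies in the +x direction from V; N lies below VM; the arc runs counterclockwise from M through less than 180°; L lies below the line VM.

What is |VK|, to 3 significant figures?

37.2

Checks: |NK| = 13.00 ✓; ∠(NK, KL) = 90.00° ✓; |KL| = 22.80 ✓; |VL| = 56.36 ✓.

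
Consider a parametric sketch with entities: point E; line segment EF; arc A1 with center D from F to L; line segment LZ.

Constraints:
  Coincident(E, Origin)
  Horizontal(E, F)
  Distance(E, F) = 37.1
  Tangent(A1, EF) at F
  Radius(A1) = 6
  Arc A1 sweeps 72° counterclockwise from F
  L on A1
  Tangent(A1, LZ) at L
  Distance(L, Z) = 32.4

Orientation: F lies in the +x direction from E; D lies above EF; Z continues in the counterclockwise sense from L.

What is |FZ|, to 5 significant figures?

38.331

E is at the origin; EF is horizontal with |EF| = 37.1 and F on the +x side, so F = (37.100, 0.0000). Since A1 is tangent to EF there, DF ⟂ EF, so D = F + (0, 6) = (37.100, 6.0000). On A1, F sits at bearing -90° from D; a 72° counterclockwise sweep puts L at bearing -18°, so L = D + 6.0·(cos -18°, sin -18°) = (42.806, 4.1459). The tangent condition forces DL to be normal to LZ, so LZ runs along (−sin -18°, cos -18°); with |LZ| = 32.4, Z = (52.818, 34.960). Then |FZ| = |Z − F| = 38.331.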